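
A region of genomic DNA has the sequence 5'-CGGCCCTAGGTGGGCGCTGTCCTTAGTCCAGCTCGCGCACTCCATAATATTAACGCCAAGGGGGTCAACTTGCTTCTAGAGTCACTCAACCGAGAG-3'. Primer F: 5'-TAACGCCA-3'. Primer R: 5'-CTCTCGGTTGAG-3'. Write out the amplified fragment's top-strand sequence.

The forward primer matches the template at positions 51–58.
The reverse primer's reverse complement is CTCAACCGAGAG, which matches the template at positions 85–96.
The product is the template from position 51 through 96 (46 bp).

5'-TAACGCCAAGGGGGTCAACTTGCTTCTAGAGTCACTCAACCGAGAG-3'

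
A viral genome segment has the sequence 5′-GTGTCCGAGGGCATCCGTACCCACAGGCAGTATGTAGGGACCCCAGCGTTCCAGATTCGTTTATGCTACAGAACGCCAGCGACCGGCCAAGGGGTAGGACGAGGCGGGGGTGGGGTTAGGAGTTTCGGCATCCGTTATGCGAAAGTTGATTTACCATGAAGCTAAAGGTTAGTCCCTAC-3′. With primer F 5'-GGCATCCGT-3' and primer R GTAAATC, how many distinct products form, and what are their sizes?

Two products: 145 bp, 28 bp

The forward primer GGCATCCGT matches the top strand at positions 10–18, 127–135.
The reverse primer's reverse complement is GATTTAC, matching at positions 148–154.
Each forward site pairs with the reverse site to give a product ending at position 154: sizes 145, 28 bp.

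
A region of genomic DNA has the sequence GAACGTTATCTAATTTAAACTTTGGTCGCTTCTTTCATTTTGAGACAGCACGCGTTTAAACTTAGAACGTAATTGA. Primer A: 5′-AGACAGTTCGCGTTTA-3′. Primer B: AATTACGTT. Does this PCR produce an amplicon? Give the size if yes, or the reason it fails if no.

Primer A (AGACAGTTCGCGTTTA) does not match the top strand, and its reverse complement TAAACGCGAACTGTCT does not match either.
With no annealing site for primer A, no amplification occurs.

No product — primer A has no binding site in the template.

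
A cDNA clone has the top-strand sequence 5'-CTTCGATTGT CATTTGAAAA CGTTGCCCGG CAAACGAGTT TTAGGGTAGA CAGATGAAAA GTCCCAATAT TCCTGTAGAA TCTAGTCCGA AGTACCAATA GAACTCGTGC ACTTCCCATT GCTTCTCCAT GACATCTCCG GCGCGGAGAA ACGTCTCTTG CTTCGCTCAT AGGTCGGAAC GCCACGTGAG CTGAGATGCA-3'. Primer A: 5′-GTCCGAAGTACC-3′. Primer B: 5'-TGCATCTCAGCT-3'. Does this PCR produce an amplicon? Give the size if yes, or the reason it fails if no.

Primer A (GTCCGAAGTACC) matches the top strand at positions 85–96; it acts as a forward primer.
Primer B's reverse complement is AGCTGAGATGCA, matching the top strand at positions 189–200; it acts as a reverse primer.
The 3' ends face each other across positions 85–200, giving a 116 bp product.

Yes — a 116 bp product.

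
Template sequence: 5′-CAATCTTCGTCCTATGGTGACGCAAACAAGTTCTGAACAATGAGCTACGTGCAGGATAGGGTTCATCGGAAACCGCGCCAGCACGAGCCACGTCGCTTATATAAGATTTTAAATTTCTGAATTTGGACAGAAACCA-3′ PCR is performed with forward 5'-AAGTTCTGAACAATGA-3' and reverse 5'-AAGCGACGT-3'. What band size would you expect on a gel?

Forward primer AAGTTCTGAACAATGA is found on the top strand at positions 28–43.
The reverse primer's reverse complement is ACGTCGCTT, which matches the template at positions 90–98.
Product length = (reverse-primer end) − (forward-primer start) + 1 = 98 − 28 + 1 = 71 bp.

71 bp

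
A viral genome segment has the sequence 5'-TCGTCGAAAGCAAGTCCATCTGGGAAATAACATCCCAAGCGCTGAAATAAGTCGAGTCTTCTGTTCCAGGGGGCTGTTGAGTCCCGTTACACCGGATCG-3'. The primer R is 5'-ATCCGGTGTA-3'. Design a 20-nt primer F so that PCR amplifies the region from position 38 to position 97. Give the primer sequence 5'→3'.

The reverse primer's reverse complement TACACCGGAT matches the template at positions 88–97; the product starts at position 38.
The forward primer is identical to the top strand over positions 38–57: AGCGCTGAAATAAGTCGAGT.

5'-AGCGCTGAAATAAGTCGAGT-3'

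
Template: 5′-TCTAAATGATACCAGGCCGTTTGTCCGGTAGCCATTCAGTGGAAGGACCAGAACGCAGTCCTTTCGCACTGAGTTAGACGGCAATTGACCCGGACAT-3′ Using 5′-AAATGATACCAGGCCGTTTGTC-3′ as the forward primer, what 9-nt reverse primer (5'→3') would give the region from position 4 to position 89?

5'-GTCAATTGC-3'

The product's 3' end on the top strand is position 89.
The reverse primer anneals to the top strand over positions 81–89, i.e. to GCAATTGAC.
Its sequence written 5'→3' is the reverse complement: GTCAATTGC.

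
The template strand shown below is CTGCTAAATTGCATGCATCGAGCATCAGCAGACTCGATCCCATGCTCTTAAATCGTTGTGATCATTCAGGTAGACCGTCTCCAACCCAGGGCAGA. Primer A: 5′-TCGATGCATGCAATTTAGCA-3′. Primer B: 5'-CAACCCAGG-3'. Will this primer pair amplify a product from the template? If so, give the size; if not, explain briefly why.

No product — the primers' 3' ends point away from each other.

Primer A (TCGATGCATGCAATTTAGCA) has reverse complement TGCTAAATTGCATGCATCGA, which matches the top strand at positions 2–21; primer A anneals to the top strand there with its 3' end pointing upstream toward position 2.
Primer B (CAACCCAGG) matches the top strand directly at positions 82–90; it anneals to the bottom strand with its 3' end pointing downstream toward position 90.
The 3' ends diverge (primer A extends toward position 1, primer B toward position 95), so the primers never converge on a shared product.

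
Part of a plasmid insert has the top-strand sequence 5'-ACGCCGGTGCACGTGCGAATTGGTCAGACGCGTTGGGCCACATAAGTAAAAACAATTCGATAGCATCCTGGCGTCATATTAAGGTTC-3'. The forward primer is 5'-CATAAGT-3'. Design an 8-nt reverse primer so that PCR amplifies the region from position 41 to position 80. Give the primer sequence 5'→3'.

5'-AATATGAC-3'

The product's 3' end on the top strand is position 80.
The reverse primer anneals to the top strand over positions 73–80, i.e. to GTCATATT.
Its sequence written 5'→3' is the reverse complement: AATATGAC.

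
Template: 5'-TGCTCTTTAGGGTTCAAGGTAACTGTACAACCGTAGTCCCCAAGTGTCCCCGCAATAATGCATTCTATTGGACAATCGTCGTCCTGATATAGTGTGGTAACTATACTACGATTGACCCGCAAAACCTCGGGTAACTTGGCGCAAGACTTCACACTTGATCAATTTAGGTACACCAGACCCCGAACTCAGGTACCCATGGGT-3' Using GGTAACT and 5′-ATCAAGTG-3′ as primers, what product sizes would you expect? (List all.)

The forward primer GGTAACT matches the top strand at positions 18–24, 96–102, 130–136.
The reverse primer's reverse complement is CACTTGAT, matching at positions 152–159.
Each forward site pairs with the reverse site to give a product ending at position 159: sizes 142, 64, 30 bp.

142 bp, 64 bp, 30 bp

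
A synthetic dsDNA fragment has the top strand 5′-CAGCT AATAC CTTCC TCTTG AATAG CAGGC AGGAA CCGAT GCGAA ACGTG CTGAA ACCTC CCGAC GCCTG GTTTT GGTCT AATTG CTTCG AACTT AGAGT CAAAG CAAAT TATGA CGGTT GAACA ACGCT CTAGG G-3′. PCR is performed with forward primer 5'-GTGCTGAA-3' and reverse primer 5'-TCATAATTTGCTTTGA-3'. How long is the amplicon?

68 bp

Scanning the template, GTGCTGAA occurs at positions 48–55; this primer anneals to the bottom strand there with its 3' end pointing downstream.
The reverse primer's reverse complement is TCAAAGCAAATTATGA, which matches the template at positions 100–115.
The product runs from position 48 to position 115, so its length is 115 − 48 + 1 = 68 bp.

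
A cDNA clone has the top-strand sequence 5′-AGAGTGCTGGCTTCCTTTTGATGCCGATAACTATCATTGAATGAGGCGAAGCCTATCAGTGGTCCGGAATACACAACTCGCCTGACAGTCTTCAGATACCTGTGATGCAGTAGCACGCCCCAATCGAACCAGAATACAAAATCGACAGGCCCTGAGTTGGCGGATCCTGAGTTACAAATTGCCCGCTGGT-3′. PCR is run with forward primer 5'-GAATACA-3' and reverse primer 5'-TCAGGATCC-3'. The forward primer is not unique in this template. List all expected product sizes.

The forward primer GAATACA matches the top strand at positions 67–73, 132–138.
The reverse primer's reverse complement is GGATCCTGA, matching at positions 162–170.
Each forward site pairs with the reverse site to give a product ending at position 170: sizes 104, 39 bp.

104 bp, 39 bp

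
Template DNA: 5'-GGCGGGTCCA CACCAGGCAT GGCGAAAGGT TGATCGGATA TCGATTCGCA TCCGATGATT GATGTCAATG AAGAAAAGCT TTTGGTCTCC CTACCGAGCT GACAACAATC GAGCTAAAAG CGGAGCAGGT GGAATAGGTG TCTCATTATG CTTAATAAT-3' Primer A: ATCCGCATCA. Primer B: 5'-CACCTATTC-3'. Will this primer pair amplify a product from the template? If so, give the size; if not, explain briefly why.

No product — primer A has no binding site in the template.

Primer A (ATCCGCATCA) does not match the top strand, and its reverse complement TGATGCGGAT does not match either.
With no annealing site for primer A, no amplification occurs.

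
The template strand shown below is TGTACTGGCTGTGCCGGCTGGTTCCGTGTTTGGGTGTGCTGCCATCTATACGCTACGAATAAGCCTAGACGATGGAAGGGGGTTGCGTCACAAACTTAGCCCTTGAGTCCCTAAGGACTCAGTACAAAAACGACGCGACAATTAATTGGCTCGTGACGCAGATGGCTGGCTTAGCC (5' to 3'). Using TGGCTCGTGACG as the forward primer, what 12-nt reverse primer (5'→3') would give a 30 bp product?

5'-GGCTAAGCCAGC-3'

The forward primer binds at positions 147–158, so a 30 bp product ends at position 147 + 30 − 1 = 176.
The reverse primer anneals to the top strand over positions 165–176, i.e. to GCTGGCTTAGCC.
Its sequence written 5'→3' is the reverse complement: GGCTAAGCCAGC.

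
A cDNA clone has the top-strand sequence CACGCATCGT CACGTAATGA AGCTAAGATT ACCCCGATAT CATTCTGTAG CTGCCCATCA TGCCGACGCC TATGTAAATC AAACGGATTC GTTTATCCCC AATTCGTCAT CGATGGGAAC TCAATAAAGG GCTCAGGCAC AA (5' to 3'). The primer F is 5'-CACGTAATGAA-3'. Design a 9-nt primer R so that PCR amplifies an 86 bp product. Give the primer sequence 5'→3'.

The forward primer binds at positions 11–21, so an 86 bp product ends at position 11 + 86 − 1 = 96.
The reverse primer anneals to the top strand over positions 88–96, i.e. to TTCGTTTAT.
Its sequence written 5'→3' is the reverse complement: ATAAACGAA.

5'-ATAAACGAA-3'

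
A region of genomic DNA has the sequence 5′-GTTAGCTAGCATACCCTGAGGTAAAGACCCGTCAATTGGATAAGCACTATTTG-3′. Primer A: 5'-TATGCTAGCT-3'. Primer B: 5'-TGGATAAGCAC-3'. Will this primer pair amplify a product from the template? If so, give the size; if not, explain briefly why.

No product — the primers' 3' ends point away from each other.

Primer A (TATGCTAGCT) has reverse complement AGCTAGCATA, which matches the top strand at positions 4–13; primer A anneals to the top strand there with its 3' end pointing upstream toward position 4.
Primer B (TGGATAAGCAC) matches the top strand directly at positions 37–47; it anneals to the bottom strand with its 3' end pointing downstream toward position 47.
The 3' ends diverge (primer A extends toward position 1, primer B toward position 53), so the primers never converge on a shared product.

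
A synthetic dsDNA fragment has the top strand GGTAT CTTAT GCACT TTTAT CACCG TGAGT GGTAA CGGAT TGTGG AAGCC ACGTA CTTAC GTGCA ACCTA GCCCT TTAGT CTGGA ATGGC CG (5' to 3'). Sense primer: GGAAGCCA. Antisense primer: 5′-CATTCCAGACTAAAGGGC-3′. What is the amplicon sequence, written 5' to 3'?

Forward primer GGAAGCCA is found on the top strand at positions 44–51.
Taking the reverse complement of CATTCCAGACTAAAGGGC gives GCCCTTTAGTCTGGAATG, found at positions 71–88 on the template; the primer anneals here to the top strand with its 3' end pointing upstream.
The product is the template from position 44 through 88 (45 bp).

5'-GGAAGCCACGTACTTACGTGCAACCTAGCCCTTTAGTCTGGAATG-3'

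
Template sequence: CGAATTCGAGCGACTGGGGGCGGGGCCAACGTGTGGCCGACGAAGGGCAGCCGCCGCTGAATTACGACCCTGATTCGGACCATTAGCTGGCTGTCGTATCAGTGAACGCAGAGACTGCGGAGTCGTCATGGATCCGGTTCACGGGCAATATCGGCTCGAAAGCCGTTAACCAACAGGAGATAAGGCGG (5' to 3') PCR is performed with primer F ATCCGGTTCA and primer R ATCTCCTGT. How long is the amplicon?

Scanning the template, ATCCGGTTCA occurs at positions 132–141; this primer anneals to the bottom strand there with its 3' end pointing downstream.
Reverse complement of the reverse primer: ACAGGAGAT. This occurs on the top strand at positions 173–181.
Product length = (reverse-primer end) − (forward-primer start) + 1 = 181 − 132 + 1 = 50 bp.

50 bp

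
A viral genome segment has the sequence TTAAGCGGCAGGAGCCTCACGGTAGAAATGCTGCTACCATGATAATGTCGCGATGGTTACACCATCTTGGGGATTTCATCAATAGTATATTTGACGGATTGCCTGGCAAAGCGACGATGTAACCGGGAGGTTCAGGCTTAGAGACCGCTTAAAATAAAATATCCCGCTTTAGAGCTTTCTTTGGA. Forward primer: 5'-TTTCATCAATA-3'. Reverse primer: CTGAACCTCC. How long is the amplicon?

Forward primer TTTCATCAATA is found on the top strand at positions 74–84.
The reverse primer's reverse complement is GGAGGTTCAG, which matches the template at positions 126–135.
Product length = (reverse-primer end) − (forward-primer start) + 1 = 135 − 74 + 1 = 62 bp.

62 bp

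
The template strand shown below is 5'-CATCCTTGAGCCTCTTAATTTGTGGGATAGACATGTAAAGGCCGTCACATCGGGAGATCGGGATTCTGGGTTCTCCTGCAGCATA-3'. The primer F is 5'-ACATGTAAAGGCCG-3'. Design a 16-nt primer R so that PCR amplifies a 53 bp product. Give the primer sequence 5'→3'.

The forward primer binds at positions 31–44, so a 53 bp product ends at position 31 + 53 − 1 = 83.
The reverse primer anneals to the top strand over positions 68–83, i.e. to GGGTTCTCCTGCAGCA.
Its sequence written 5'→3' is the reverse complement: TGCTGCAGGAGAACCC.

5'-TGCTGCAGGAGAACCC-3'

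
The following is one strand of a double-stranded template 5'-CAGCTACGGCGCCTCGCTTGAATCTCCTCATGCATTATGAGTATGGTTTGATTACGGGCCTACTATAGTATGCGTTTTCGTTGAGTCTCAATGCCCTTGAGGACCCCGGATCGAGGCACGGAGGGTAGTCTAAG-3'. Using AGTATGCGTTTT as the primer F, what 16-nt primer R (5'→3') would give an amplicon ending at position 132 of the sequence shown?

5'-TAGACTACCCTCCGTG-3'

The forward primer binds at positions 67–78; the product's 3' end on the top strand is position 132.
The reverse primer anneals to the top strand over positions 117–132, i.e. to CACGGAGGGTAGTCTA.
Its sequence written 5'→3' is the reverse complement: TAGACTACCCTCCGTG.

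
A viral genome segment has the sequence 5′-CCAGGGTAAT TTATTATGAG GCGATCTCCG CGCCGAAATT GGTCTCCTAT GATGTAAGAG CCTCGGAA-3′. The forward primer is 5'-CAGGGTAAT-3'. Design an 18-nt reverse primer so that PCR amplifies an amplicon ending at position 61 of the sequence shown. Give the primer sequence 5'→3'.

The forward primer binds at positions 2–10; the product's 3' end on the top strand is position 61.
The reverse primer anneals to the top strand over positions 44–61, i.e. to CTCCTATGATGTAAGAGC.
Its sequence written 5'→3' is the reverse complement: GCTCTTACATCATAGGAG.

5'-GCTCTTACATCATAGGAG-3'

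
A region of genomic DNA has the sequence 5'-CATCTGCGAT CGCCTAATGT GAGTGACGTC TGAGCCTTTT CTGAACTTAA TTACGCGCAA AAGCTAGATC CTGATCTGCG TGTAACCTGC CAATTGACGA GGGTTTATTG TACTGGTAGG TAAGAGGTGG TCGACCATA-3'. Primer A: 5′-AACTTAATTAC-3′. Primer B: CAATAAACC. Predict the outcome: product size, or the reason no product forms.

Primer A (AACTTAATTAC) matches the top strand at positions 44–54; it acts as a forward primer.
Primer B's reverse complement is GGTTTATTG, matching the top strand at positions 102–110; it acts as a reverse primer.
The 3' ends face each other across positions 44–110, giving a 67 bp product.

Yes — a 67 bp product.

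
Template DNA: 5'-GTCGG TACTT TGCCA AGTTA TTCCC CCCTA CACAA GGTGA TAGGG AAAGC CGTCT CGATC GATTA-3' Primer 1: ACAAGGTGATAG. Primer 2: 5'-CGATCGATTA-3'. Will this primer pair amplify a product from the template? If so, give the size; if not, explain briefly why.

No product — both primers anneal to the same strand and extend in the same direction.

Primer 1 (ACAAGGTGATAG) matches the top strand at positions 32–43 (3' end points downstream).
Primer 2 (CGATCGATTA) also matches the top strand directly, at positions 56–65 — its reverse complement TAATCGATCG is not present.
Both primers anneal to the bottom strand with 3' ends pointing the same way, so neither can prime synthesis back toward the other.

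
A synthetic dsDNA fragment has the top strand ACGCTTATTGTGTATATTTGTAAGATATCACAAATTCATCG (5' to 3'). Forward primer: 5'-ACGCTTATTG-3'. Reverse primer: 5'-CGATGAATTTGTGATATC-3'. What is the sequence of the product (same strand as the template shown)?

The forward primer matches the template at positions 1–10.
Taking the reverse complement of CGATGAATTTGTGATATC gives GATATCACAAATTCATCG, found at positions 24–41 on the template; the primer anneals here to the top strand with its 3' end pointing upstream.
The product is the template from position 1 through 41 (41 bp).

5'-ACGCTTATTGTGTATATTTGTAAGATATCACAAATTCATCG-3'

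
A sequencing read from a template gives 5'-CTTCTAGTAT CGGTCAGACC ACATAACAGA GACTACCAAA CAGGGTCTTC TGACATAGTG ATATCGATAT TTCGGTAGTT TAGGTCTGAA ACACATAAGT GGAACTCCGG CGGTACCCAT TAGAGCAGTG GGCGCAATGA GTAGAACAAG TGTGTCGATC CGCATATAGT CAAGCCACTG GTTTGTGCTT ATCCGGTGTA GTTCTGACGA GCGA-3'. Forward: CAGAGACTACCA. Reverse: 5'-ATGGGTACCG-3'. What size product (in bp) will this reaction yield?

94 bp

Scanning the template, CAGAGACTACCA occurs at positions 27–38; this primer anneals to the bottom strand there with its 3' end pointing downstream.
Taking the reverse complement of ATGGGTACCG gives CGGTACCCAT, found at positions 111–120 on the template; the primer anneals here to the top strand with its 3' end pointing upstream.
Amplicon spans positions 27–120: 94 bp.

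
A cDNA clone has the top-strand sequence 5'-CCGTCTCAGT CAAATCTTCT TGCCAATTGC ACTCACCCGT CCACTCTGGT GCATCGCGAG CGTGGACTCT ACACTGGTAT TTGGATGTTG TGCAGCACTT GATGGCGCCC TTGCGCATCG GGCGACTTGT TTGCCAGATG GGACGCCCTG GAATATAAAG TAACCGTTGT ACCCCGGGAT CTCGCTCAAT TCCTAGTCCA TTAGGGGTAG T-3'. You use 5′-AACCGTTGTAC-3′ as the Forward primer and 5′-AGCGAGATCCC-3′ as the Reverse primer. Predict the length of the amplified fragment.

The forward primer matches the template at positions 162–172.
Taking the reverse complement of AGCGAGATCCC gives GGGATCTCGCT, found at positions 176–186 on the template; the primer anneals here to the top strand with its 3' end pointing upstream.
The product runs from position 162 to position 186, so its length is 186 − 162 + 1 = 25 bp.

25 bp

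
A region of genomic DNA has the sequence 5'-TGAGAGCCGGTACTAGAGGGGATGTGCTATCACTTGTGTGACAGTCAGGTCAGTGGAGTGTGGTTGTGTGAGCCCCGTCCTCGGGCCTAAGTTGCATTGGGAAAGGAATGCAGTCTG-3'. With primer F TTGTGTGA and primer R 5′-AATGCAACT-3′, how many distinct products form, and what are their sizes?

Two products: 65 bp, 35 bp

The forward primer TTGTGTGA matches the top strand at positions 34–41, 64–71.
The reverse primer's reverse complement is AGTTGCATT, matching at positions 90–98.
Each forward site pairs with the reverse site to give a product ending at position 98: sizes 65, 35 bp.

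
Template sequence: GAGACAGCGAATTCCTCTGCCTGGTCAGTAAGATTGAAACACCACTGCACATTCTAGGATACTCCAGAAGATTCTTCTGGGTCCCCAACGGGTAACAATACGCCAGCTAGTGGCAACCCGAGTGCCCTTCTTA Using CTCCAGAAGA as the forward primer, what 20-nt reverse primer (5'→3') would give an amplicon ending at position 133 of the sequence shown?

5'-TAAGAAGGGCACTCGGGTTG-3'

The forward primer binds at positions 62–71; the product's 3' end on the top strand is position 133.
The reverse primer anneals to the top strand over positions 114–133, i.e. to CAACCCGAGTGCCCTTCTTA.
Its sequence written 5'→3' is the reverse complement: TAAGAAGGGCACTCGGGTTG.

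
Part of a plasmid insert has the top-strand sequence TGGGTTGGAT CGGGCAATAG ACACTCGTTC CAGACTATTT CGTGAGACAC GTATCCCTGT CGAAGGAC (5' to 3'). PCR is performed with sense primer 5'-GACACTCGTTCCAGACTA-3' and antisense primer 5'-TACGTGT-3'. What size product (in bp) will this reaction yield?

The forward primer matches the template at positions 20–37.
Taking the reverse complement of TACGTGT gives ACACGTA, found at positions 47–53 on the template; the primer anneals here to the top strand with its 3' end pointing upstream.
Product length = (reverse-primer end) − (forward-primer start) + 1 = 53 − 20 + 1 = 34 bp.

34 bp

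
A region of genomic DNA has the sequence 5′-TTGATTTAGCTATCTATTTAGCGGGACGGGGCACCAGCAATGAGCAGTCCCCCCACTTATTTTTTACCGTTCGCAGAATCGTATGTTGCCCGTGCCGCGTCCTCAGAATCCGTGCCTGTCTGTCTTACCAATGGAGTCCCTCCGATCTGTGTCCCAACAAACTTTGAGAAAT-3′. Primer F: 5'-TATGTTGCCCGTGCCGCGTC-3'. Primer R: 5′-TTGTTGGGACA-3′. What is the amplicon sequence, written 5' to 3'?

The forward primer matches the template at positions 82–101.
Reverse complement of the reverse primer: TGTCCCAACAA. This occurs on the top strand at positions 150–160.
The product is the template from position 82 through 160 (79 bp).

5'-TATGTTGCCCGTGCCGCGTCCTCAGAATCCGTGCCTGTCTGTCTTACCAATGGAGTCCCTCCGATCTGTGTCCCAACAA-3'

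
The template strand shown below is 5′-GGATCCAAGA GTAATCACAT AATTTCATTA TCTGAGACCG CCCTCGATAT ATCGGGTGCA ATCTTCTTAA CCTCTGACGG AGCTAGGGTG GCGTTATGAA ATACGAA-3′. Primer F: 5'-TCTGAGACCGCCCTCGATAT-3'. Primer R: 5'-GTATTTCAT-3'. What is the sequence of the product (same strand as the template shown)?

5'-TCTGAGACCGCCCTCGATATATCGGGTGCAATCTTCTTAACCTCTGACGGAGCTAGGGTGGCGTTATGAAATAC-3'

Forward primer TCTGAGACCGCCCTCGATAT is found on the top strand at positions 31–50.
Reverse complement of the reverse primer: ATGAAATAC. This occurs on the top strand at positions 96–104.
The product is the template from position 31 through 104 (74 bp).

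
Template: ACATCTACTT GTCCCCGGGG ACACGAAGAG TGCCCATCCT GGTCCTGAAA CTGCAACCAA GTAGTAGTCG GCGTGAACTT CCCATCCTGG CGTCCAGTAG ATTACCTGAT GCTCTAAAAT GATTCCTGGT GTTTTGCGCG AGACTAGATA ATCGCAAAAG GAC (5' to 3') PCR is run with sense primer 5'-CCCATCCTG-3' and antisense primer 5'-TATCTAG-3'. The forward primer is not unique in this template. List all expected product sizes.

The forward primer CCCATCCTG matches the top strand at positions 33–41, 81–89.
The reverse primer's reverse complement is CTAGATA, matching at positions 144–150.
Each forward site pairs with the reverse site to give a product ending at position 150: sizes 118, 70 bp.

118 bp, 70 bp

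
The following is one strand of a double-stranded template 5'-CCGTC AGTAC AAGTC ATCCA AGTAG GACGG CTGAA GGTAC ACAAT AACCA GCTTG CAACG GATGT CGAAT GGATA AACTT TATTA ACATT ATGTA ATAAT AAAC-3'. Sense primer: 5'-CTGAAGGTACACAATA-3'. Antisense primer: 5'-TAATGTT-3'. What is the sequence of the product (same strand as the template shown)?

5'-CTGAAGGTACACAATAACCAGCTTGCAACGGATGTCGAATGGATAAACTTTATTAACATTA-3'

Forward primer CTGAAGGTACACAATA is found on the top strand at positions 31–46.
The reverse primer's reverse complement is AACATTA, which matches the template at positions 85–91.
The product is the template from position 31 through 91 (61 bp).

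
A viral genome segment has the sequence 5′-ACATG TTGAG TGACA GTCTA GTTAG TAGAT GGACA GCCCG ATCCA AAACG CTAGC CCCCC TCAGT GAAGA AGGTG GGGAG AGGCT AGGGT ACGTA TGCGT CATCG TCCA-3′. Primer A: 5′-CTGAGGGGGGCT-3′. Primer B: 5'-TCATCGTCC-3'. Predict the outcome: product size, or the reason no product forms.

Primer A (CTGAGGGGGGCT) has reverse complement AGCCCCCCTCAG, which matches the top strand at positions 53–64; primer A anneals to the top strand there with its 3' end pointing upstream toward position 53.
Primer B (TCATCGTCC) matches the top strand directly at positions 100–108; it anneals to the bottom strand with its 3' end pointing downstream toward position 108.
The 3' ends diverge (primer A extends toward position 1, primer B toward position 109), so the primers never converge on a shared product.

No product — the primers' 3' ends point away from each other.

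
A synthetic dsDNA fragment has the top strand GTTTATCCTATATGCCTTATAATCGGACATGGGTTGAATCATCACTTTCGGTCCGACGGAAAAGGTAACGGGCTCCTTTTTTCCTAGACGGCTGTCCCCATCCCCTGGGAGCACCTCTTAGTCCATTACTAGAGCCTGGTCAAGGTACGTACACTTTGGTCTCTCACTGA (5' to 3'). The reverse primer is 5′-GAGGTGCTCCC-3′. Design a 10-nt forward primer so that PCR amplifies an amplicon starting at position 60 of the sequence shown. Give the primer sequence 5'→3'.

The reverse primer's reverse complement GGGAGCACCTC matches the template at positions 107–117; the product starts at position 60.
The forward primer is identical to the top strand over positions 60–69: AAAAGGTAAC.

5'-AAAAGGTAAC-3'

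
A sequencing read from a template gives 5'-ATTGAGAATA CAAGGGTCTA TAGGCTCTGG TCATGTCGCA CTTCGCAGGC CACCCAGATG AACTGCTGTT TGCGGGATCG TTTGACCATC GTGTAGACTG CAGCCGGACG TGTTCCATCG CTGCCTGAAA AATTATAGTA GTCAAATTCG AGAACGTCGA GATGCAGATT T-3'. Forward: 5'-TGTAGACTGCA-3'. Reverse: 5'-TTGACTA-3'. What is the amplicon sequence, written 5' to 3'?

The forward primer matches the template at positions 92–102.
Taking the reverse complement of TTGACTA gives TAGTCAA, found at positions 139–145 on the template; the primer anneals here to the top strand with its 3' end pointing upstream.
The product is the template from position 92 through 145 (54 bp).

5'-TGTAGACTGCAGCCGGACGTGTTCCATCGCTGCCTGAAAAATTATAGTAGTCAA-3'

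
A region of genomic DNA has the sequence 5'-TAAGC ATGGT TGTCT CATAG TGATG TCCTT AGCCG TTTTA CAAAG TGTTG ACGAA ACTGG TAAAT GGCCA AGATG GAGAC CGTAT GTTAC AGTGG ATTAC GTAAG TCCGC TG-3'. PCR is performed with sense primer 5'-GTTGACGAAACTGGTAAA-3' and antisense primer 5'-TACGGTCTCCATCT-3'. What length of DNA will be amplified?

38 bp

Forward primer GTTGACGAAACTGGTAAA is found on the top strand at positions 47–64.
Taking the reverse complement of TACGGTCTCCATCT gives AGATGGAGACCGTA, found at positions 71–84 on the template; the primer anneals here to the top strand with its 3' end pointing upstream.
Amplicon spans positions 47–84: 38 bp.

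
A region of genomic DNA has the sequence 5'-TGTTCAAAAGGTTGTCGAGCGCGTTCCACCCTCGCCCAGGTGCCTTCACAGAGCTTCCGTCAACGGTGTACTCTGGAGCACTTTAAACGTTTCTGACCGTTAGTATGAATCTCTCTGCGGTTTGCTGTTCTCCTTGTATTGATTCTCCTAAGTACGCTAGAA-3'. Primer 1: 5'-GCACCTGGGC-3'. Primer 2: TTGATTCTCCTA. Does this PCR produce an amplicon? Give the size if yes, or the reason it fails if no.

No product — the primers' 3' ends point away from each other.

Primer 1 (GCACCTGGGC) has reverse complement GCCCAGGTGC, which matches the top strand at positions 34–43; primer 1 anneals to the top strand there with its 3' end pointing upstream toward position 34.
Primer 2 (TTGATTCTCCTA) matches the top strand directly at positions 139–150; it anneals to the bottom strand with its 3' end pointing downstream toward position 150.
The 3' ends diverge (primer 1 extends toward position 1, primer 2 toward position 162), so the primers never converge on a shared product.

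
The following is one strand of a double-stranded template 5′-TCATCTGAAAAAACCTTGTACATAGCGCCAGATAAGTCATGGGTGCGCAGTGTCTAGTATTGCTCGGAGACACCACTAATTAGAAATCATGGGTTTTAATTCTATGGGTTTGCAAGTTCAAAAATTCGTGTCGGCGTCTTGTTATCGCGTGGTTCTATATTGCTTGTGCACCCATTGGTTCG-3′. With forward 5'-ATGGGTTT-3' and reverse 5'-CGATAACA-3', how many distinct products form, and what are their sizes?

Two products: 59 bp, 44 bp

The forward primer ATGGGTTT matches the top strand at positions 89–96, 104–111.
The reverse primer's reverse complement is TGTTATCG, matching at positions 140–147.
Each forward site pairs with the reverse site to give a product ending at position 147: sizes 59, 44 bp.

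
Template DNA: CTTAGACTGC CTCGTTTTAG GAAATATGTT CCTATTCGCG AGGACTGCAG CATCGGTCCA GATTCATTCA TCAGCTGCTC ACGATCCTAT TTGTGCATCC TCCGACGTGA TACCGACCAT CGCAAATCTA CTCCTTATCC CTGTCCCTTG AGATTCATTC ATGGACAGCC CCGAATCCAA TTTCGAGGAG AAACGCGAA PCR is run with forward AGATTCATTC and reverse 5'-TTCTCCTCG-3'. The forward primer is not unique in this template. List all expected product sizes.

133 bp, 42 bp

The forward primer AGATTCATTC matches the top strand at positions 60–69, 151–160.
The reverse primer's reverse complement is CGAGGAGAA, matching at positions 184–192.
Each forward site pairs with the reverse site to give a product ending at position 192: sizes 133, 42 bp.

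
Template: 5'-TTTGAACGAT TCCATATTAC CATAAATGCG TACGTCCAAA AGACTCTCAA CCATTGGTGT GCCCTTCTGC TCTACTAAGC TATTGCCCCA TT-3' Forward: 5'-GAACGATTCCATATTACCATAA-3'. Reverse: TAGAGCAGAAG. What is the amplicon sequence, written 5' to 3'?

Scanning the template, GAACGATTCCATATTACCATAA occurs at positions 4–25; this primer anneals to the bottom strand there with its 3' end pointing downstream.
Taking the reverse complement of TAGAGCAGAAG gives CTTCTGCTCTA, found at positions 64–74 on the template; the primer anneals here to the top strand with its 3' end pointing upstream.
The product is the template from position 4 through 74 (71 bp).

5'-GAACGATTCCATATTACCATAAATGCGTACGTCCAAAAGACTCTCAACCATTGGTGTGCCCTTCTGCTCTA-3'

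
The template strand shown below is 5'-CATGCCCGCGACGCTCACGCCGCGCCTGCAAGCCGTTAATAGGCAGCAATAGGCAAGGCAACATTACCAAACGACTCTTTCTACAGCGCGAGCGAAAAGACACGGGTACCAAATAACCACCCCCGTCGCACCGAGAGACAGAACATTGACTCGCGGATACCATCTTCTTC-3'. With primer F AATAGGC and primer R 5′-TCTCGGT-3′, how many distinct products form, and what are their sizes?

Two products: 99 bp, 89 bp

The forward primer AATAGGC matches the top strand at positions 38–44, 48–54.
The reverse primer's reverse complement is ACCGAGA, matching at positions 130–136.
Each forward site pairs with the reverse site to give a product ending at position 136: sizes 99, 89 bp.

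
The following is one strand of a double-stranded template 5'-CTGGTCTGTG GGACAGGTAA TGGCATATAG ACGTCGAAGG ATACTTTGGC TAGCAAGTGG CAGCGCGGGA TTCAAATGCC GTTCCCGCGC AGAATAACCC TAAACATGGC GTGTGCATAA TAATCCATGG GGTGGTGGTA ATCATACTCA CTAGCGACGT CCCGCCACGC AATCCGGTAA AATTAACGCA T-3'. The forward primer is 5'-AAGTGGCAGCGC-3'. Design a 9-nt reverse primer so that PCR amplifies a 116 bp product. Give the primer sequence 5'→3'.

5'-GCGTGGCGG-3'

The forward primer binds at positions 55–66, so a 116 bp product ends at position 55 + 116 − 1 = 170.
The reverse primer anneals to the top strand over positions 162–170, i.e. to CCGCCACGC.
Its sequence written 5'→3' is the reverse complement: GCGTGGCGG.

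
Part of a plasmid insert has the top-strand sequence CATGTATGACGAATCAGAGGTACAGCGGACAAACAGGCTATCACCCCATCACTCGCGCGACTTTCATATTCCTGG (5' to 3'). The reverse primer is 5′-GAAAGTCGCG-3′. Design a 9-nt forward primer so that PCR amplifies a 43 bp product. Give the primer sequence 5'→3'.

5'-CAGCGGACA-3'

The reverse primer's reverse complement CGCGACTTTC matches the template at positions 56–65, so the product ends at position 65.
A 43 bp product then starts at position 65 − 43 + 1 = 23.
The forward primer is identical to the top strand there: CAGCGGACA.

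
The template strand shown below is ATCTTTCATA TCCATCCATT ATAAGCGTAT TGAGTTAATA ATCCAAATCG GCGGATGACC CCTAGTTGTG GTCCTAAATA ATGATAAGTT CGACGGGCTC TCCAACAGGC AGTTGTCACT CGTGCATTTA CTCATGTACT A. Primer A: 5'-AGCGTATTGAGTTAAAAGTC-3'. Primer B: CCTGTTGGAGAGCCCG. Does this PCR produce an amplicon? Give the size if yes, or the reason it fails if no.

Primer A (AGCGTATTGAGTTAAAAGTC) does not match the top strand, and its reverse complement GACTTTTAACTCAATACGCT does not match either.
With no annealing site for primer A, no amplification occurs.

No product — primer A has no binding site in the template.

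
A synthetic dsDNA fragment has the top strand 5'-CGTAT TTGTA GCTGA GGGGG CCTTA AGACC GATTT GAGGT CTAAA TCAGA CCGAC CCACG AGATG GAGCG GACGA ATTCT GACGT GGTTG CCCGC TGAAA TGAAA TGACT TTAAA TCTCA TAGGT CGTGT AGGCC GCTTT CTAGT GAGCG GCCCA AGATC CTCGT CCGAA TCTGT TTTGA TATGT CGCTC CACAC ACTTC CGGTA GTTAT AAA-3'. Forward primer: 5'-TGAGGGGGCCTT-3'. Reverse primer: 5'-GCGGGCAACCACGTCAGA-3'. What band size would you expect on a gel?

83 bp

Forward primer TGAGGGGGCCTT is found on the top strand at positions 13–24.
The reverse primer's reverse complement is TCTGACGTGGTTGCCCGC, which matches the template at positions 78–95.
The product runs from position 13 to position 95, so its length is 95 − 13 + 1 = 83 bp.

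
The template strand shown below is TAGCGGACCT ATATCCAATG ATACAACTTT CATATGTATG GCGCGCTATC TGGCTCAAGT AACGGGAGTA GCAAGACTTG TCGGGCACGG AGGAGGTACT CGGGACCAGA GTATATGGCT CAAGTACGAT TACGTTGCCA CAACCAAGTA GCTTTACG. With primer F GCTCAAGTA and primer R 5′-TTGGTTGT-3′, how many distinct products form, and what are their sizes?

Two products: 95 bp, 30 bp

The forward primer GCTCAAGTA matches the top strand at positions 53–61, 118–126.
The reverse primer's reverse complement is ACAACCAA, matching at positions 140–147.
Each forward site pairs with the reverse site to give a product ending at position 147: sizes 95, 30 bp.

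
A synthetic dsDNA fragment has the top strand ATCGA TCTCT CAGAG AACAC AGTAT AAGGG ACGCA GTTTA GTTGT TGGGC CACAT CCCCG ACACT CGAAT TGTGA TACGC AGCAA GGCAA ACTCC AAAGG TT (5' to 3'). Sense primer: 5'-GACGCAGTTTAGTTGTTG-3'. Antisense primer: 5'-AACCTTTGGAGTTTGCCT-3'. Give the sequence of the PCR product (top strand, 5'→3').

Forward primer GACGCAGTTTAGTTGTTG is found on the top strand at positions 30–47.
Reverse complement of the reverse primer: AGGCAAACTCCAAAGGTT. This occurs on the top strand at positions 85–102.
The product is the template from position 30 through 102 (73 bp).

5'-GACGCAGTTTAGTTGTTGGGCCACATCCCCGACACTCGAATTGTGATACGCAGCAAGGCAAACTCCAAAGGTT-3'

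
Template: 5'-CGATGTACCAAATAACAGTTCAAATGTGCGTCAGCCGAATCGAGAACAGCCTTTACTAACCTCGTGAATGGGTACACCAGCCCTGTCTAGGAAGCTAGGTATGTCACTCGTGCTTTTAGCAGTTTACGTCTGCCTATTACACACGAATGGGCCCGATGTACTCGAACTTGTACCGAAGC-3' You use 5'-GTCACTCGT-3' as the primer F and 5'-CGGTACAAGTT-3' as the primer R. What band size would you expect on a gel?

The forward primer matches the template at positions 103–111.
Reverse complement of the reverse primer: AACTTGTACCG. This occurs on the top strand at positions 165–175.
The product runs from position 103 to position 175, so its length is 175 − 103 + 1 = 73 bp.

73 bp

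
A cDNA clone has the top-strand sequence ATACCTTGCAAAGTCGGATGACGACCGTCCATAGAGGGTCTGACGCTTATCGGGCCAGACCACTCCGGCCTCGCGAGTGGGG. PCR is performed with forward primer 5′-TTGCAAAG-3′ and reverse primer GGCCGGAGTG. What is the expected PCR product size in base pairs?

Scanning the template, TTGCAAAG occurs at positions 6–13; this primer anneals to the bottom strand there with its 3' end pointing downstream.
The reverse primer's reverse complement is CACTCCGGCC, which matches the template at positions 61–70.
The product runs from position 6 to position 70, so its length is 70 − 6 + 1 = 65 bp.

65 bp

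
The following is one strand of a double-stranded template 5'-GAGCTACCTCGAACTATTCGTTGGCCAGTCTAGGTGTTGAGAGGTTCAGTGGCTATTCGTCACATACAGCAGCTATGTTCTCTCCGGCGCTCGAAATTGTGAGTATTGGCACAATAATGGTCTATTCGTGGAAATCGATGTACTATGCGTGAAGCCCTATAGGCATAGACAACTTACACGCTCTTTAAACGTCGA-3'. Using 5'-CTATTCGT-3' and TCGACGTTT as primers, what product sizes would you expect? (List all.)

182 bp, 143 bp, 74 bp

The forward primer CTATTCGT matches the top strand at positions 14–21, 53–60, 122–129.
The reverse primer's reverse complement is AAACGTCGA, matching at positions 187–195.
Each forward site pairs with the reverse site to give a product ending at position 195: sizes 182, 143, 74 bp.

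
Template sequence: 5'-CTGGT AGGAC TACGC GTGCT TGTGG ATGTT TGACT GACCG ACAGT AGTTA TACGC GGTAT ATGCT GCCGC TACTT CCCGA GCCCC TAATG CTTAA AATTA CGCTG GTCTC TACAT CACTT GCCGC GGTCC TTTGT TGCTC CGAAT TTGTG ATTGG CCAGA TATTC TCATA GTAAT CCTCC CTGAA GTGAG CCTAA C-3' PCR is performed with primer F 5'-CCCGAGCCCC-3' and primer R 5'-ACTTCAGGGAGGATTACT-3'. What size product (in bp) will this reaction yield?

112 bp

Forward primer CCCGAGCCCC is found on the top strand at positions 76–85.
Taking the reverse complement of ACTTCAGGGAGGATTACT gives AGTAATCCTCCCTGAAGT, found at positions 170–187 on the template; the primer anneals here to the top strand with its 3' end pointing upstream.
The product runs from position 76 to position 187, so its length is 187 − 76 + 1 = 112 bp.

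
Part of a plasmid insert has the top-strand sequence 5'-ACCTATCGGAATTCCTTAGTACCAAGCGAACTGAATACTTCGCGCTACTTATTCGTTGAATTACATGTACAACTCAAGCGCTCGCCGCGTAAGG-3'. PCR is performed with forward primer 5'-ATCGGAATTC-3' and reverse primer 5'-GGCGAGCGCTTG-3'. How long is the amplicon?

82 bp

The forward primer matches the template at positions 5–14.
Taking the reverse complement of GGCGAGCGCTTG gives CAAGCGCTCGCC, found at positions 75–86 on the template; the primer anneals here to the top strand with its 3' end pointing upstream.
Amplicon spans positions 5–86: 82 bp.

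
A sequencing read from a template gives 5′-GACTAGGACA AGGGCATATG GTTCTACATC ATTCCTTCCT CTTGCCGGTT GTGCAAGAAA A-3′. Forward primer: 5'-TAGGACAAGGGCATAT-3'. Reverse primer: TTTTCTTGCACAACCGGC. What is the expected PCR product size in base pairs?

Forward primer TAGGACAAGGGCATAT is found on the top strand at positions 4–19.
The reverse primer's reverse complement is GCCGGTTGTGCAAGAAAA, which matches the template at positions 44–61.
Amplicon spans positions 4–61: 58 bp.

58 bp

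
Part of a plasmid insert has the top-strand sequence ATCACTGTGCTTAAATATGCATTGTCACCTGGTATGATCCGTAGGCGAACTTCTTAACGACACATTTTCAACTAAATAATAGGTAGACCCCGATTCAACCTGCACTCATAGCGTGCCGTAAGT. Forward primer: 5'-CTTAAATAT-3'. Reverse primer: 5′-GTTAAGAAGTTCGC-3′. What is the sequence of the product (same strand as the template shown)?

5'-CTTAAATATGCATTGTCACCTGGTATGATCCGTAGGCGAACTTCTTAAC-3'

Scanning the template, CTTAAATAT occurs at positions 10–18; this primer anneals to the bottom strand there with its 3' end pointing downstream.
The reverse primer's reverse complement is GCGAACTTCTTAAC, which matches the template at positions 45–58.
The product is the template from position 10 through 58 (49 bp).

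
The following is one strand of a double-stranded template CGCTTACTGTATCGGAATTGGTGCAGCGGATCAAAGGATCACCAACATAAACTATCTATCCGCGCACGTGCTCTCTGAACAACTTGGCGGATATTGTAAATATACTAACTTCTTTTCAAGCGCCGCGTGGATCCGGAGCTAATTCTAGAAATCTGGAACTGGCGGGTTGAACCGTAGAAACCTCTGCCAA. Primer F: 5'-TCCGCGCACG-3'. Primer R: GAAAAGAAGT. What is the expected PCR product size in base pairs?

Forward primer TCCGCGCACG is found on the top strand at positions 59–68.
Taking the reverse complement of GAAAAGAAGT gives ACTTCTTTTC, found at positions 108–117 on the template; the primer anneals here to the top strand with its 3' end pointing upstream.
Product length = (reverse-primer end) − (forward-primer start) + 1 = 117 − 59 + 1 = 59 bp.

59 bp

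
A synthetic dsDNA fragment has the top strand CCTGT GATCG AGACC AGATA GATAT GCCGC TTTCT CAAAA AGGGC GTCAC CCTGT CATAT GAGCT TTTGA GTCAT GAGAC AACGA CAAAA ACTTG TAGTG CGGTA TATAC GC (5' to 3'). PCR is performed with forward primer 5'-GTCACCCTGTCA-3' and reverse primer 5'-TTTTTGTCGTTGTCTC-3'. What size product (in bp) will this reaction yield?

46 bp

The forward primer matches the template at positions 46–57.
Reverse complement of the reverse primer: GAGACAACGACAAAAA. This occurs on the top strand at positions 76–91.
Amplicon spans positions 46–91: 46 bp.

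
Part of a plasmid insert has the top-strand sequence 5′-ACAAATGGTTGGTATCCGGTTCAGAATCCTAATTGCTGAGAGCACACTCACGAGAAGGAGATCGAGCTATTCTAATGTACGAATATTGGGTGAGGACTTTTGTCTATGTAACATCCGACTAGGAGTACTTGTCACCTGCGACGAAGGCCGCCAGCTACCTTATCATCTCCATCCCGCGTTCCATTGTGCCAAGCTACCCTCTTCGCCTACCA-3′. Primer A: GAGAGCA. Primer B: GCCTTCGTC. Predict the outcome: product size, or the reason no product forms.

Yes — a 111 bp product.

Primer A (GAGAGCA) matches the top strand at positions 38–44; it acts as a forward primer.
Primer B's reverse complement is GACGAAGGC, matching the top strand at positions 140–148; it acts as a reverse primer.
The 3' ends face each other across positions 38–148, giving a 111 bp product.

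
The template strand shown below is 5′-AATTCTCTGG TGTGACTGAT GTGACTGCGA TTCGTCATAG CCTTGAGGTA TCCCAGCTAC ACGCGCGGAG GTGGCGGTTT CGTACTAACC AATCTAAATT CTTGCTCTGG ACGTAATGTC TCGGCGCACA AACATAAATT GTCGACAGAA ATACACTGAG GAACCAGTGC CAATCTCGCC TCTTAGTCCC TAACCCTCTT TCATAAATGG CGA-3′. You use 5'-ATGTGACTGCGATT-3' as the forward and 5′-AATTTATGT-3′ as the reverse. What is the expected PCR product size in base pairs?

The forward primer matches the template at positions 19–32.
Taking the reverse complement of AATTTATGT gives ACATAAATT, found at positions 132–140 on the template; the primer anneals here to the top strand with its 3' end pointing upstream.
Amplicon spans positions 19–140: 122 bp.

122 bp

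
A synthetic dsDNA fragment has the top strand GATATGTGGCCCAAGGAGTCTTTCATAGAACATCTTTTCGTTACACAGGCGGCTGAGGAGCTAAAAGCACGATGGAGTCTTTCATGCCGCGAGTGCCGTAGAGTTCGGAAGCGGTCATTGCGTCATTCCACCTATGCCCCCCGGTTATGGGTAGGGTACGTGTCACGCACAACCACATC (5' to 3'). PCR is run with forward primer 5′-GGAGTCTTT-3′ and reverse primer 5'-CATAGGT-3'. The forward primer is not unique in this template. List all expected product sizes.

122 bp, 63 bp

The forward primer GGAGTCTTT matches the top strand at positions 15–23, 74–82.
The reverse primer's reverse complement is ACCTATG, matching at positions 130–136.
Each forward site pairs with the reverse site to give a product ending at position 136: sizes 122, 63 bp.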